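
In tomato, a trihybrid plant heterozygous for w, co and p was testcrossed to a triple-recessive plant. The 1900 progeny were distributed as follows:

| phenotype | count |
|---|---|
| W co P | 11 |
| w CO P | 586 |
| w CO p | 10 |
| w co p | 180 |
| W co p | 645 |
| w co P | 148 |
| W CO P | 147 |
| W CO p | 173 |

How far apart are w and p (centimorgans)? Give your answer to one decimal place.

The two most frequent reciprocal classes, w CO P and W co p, are the parental types, so the F1 was w CO P / W co p.
The two rarest classes, w CO p and W co P, are the double crossovers. Comparing them with the parentals, only the p allele has switched, so p is the middle locus and the order is w – p – co.
Crossovers in the w–p interval produce the single-crossover classes W CO P and w co p (147 + 180 = 327) plus the double crossovers (21).
RF(w–p) = (327 + 21) / 1900 = 348/1900 = 0.1832 → 18.3 centimorgans.

18.3 centimorgans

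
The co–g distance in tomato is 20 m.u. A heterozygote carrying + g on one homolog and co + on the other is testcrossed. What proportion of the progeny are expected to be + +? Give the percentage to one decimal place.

10.0%

A map distance of 20 m.u. corresponds to a recombination frequency of 0.200.
The F1 is + g / co +, so + + is a recombinant gamete class with expected frequency r/2 = 0.200/2 = 0.1000.
That is 0.1000 = 10.0% of the progeny.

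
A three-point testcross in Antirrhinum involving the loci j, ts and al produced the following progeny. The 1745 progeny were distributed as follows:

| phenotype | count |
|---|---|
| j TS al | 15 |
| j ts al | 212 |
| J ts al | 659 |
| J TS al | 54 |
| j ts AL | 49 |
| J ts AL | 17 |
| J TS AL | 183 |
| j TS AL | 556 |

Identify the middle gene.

al

The two most frequent reciprocal classes, j TS AL and J ts al, are the parental types, so the F1 was j TS AL / J ts al.
The two rarest classes, j TS al and J ts AL, are the double crossovers. Comparing them with the parentals, only the al allele has switched, so al is the middle locus and the order is ts – al – j.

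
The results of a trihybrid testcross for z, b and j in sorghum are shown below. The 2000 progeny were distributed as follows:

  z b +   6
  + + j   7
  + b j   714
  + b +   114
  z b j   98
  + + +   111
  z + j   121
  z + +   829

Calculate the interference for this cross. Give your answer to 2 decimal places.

The two most frequent reciprocal classes, + b j and z + +, are the parental types, so the F1 was + b j / z + +.
The two rarest classes, + + j and z b +, are the double crossovers. Comparing them with the parentals, only the b allele has switched, so b is the middle locus and the order is z – b – j.
z–b: (209 + 13)/2000 = 0.1110; b–j: (235 + 13)/2000 = 0.1240.
Expected DCO frequency = 0.1110 × 0.1240 ≈ 0.01376; observed = 13/2000 ≈ 0.00650.
Coefficient of coincidence = 0.00650/0.01376 ≈ 0.47; interference = 1 − 0.47 = 0.53.

0.53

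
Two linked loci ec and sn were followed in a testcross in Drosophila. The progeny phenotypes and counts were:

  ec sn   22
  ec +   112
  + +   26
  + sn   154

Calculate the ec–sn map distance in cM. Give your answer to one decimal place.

The two most frequent classes, + sn (154) and ec + (112), are the parental types, so the F1 was + sn / ec +.
The recombinant classes are + + and ec sn: 26 + 22 = 48.
Recombination frequency = 48/314 = 0.1529 ≈ 15.3%, i.e. 15.3 cM.

15.3 cM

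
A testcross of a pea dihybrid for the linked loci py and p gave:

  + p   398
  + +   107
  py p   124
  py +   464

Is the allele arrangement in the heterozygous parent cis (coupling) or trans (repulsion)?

trans

The two most frequent classes are + p (398) and py + (464); these are the parental (non-recombinant) types.
So the F1 carried + p on one chromosome and py + on the other — the recessive alleles are on opposite chromosomes (trans / repulsion).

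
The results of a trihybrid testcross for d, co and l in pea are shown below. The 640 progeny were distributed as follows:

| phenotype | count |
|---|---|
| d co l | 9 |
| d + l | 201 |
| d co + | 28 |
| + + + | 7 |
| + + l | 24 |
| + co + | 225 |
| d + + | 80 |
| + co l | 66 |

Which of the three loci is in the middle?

The two most frequent reciprocal classes, d + l and + co +, are the parental types, so the F1 was d + l / + co +.
The two rarest classes, d co l and + + +, are the double crossovers. Comparing them with the parentals, only the co allele has switched, so co is the middle locus and the order is d – co – l.

co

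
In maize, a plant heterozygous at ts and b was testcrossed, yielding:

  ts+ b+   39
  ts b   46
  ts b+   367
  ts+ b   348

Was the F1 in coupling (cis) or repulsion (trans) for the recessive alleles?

trans

The two most frequent classes are ts+ b (348) and ts b+ (367); these are the parental (non-recombinant) types.
So the F1 carried ts+ b on one chromosome and ts b+ on the other — the recessive alleles are on opposite chromosomes (trans / repulsion).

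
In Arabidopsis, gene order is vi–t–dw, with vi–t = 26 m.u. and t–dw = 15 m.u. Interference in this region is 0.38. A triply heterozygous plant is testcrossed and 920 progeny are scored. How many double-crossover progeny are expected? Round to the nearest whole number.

Map distances give recombination frequencies of 0.260 and 0.150 for the two intervals.
With interference 0.38 (so coincidence = 0.62), expected double-crossover frequency = 0.260 × 0.150 × 0.62 = 0.02418.
Expected number = 0.02418 × 920 = 22.25 ≈ 22.

22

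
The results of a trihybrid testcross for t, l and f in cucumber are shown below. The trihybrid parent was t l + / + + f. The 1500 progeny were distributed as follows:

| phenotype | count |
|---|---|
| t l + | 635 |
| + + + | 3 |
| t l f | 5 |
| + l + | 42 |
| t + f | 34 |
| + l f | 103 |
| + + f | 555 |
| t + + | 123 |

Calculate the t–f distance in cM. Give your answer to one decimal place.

The two rarest classes, t l f and + + +, are the double crossovers. Comparing them with the parentals, only the f allele has switched, so f is the middle locus and the order is t – f – l.
Crossovers in the t–f interval produce the single-crossover classes + l + and t + f (42 + 34 = 76) plus the double crossovers (8).
RF(t–f) = (76 + 8) / 1500 = 84/1500 = 0.0560 → 5.6 cM.

5.6 cM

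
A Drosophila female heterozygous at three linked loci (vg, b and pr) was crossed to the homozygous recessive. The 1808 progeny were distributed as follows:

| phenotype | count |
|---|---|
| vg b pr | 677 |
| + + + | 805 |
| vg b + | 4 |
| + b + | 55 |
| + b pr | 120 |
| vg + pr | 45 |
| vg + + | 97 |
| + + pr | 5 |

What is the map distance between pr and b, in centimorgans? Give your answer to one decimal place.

The two most frequent reciprocal classes, + + + and vg b pr, are the parental types, so the F1 was + + + / vg b pr.
The two rarest classes, + + pr and vg b +, are the double crossovers. Comparing them with the parentals, only the pr allele has switched, so pr is the middle locus and the order is vg – pr – b.
Crossovers in the pr–b interval produce the single-crossover classes + b + and vg + pr (55 + 45 = 100) plus the double crossovers (9).
RF(pr–b) = (100 + 9) / 1808 = 109/1808 = 0.0603 → 6.0 centimorgans.

6.0 centimorgans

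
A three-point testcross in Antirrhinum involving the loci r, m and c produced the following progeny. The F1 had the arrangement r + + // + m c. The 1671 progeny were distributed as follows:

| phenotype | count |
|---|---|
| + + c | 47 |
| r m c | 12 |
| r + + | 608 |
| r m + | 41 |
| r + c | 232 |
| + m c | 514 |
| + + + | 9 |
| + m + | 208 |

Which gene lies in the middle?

r

The two rarest classes, + + + and r m c, are the double crossovers. Comparing them with the parentals, only the r allele has switched, so r is the middle locus and the order is c – r – m.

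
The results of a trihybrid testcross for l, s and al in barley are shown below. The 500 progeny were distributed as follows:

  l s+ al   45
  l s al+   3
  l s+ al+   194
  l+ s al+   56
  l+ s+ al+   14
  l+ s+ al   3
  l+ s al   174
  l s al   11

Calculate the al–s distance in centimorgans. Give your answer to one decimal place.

21.4 centimorgans

The two most frequent reciprocal classes, l+ s al and l s+ al+, are the parental types, so the F1 was l+ s al / l s+ al+.
The two rarest classes, l+ s+ al and l s al+, are the double crossovers. Comparing them with the parentals, only the s allele has switched, so s is the middle locus and the order is l – s – al.
Crossovers in the s–al interval produce the single-crossover classes l+ s al+ and l s+ al (56 + 45 = 101) plus the double crossovers (6).
RF(s–al) = (101 + 6) / 500 = 107/500 = 0.2140 → 21.4 centimorgans.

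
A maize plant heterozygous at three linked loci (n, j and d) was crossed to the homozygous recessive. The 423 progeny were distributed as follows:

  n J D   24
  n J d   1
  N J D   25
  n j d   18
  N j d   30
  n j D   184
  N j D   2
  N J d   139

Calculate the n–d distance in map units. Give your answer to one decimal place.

The two most frequent reciprocal classes, N J d and n j D, are the parental types, so the F1 was N J d / n j D.
The two rarest classes, n J d and N j D, are the double crossovers. Comparing them with the parentals, only the n allele has switched, so n is the middle locus and the order is j – n – d.
Crossovers in the n–d interval produce the single-crossover classes N J D and n j d (25 + 18 = 43) plus the double crossovers (3).
RF(n–d) = (43 + 3) / 423 = 46/423 = 0.1087 → 10.9 map units.

10.9 map units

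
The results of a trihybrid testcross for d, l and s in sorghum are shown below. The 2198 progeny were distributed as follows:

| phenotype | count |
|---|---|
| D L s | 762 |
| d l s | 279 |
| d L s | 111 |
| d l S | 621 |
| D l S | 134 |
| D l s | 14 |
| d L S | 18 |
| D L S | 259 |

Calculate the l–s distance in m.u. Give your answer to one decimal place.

The two most frequent reciprocal classes, d l S and D L s, are the parental types, so the F1 was d l S / D L s.
The two rarest classes, d L S and D l s, are the double crossovers. Comparing them with the parentals, only the l allele has switched, so l is the middle locus and the order is s – l – d.
Crossovers in the s–l interval produce the single-crossover classes d l s and D L S (279 + 259 = 538) plus the double crossovers (32).
RF(s–l) = (538 + 32) / 2198 = 570/2198 = 0.2593 → 25.9 m.u.

25.9 m.u.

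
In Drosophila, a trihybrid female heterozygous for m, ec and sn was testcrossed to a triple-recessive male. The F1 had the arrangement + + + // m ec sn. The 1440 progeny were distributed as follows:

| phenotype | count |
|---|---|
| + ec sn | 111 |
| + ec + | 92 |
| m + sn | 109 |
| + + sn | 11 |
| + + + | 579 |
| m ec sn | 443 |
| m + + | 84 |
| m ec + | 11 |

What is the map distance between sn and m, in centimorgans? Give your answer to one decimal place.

15.1 centimorgans

The two rarest classes, + + sn and m ec +, are the double crossovers. Comparing them with the parentals, only the sn allele has switched, so sn is the middle locus and the order is m – sn – ec.
Crossovers in the m–sn interval produce the single-crossover classes m + + and + ec sn (84 + 111 = 195) plus the double crossovers (22).
RF(m–sn) = (195 + 22) / 1440 = 217/1440 = 0.1507 → 15.1 centimorgans.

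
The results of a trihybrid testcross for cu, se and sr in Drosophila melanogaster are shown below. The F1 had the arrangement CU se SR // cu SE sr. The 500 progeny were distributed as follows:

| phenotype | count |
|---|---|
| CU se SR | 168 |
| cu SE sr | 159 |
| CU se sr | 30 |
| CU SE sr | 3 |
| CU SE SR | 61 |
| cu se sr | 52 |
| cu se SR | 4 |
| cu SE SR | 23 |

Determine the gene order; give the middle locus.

cu

The two rarest classes, cu se SR and CU SE sr, are the double crossovers. Comparing them with the parentals, only the cu allele has switched, so cu is the middle locus and the order is sr – cu – se.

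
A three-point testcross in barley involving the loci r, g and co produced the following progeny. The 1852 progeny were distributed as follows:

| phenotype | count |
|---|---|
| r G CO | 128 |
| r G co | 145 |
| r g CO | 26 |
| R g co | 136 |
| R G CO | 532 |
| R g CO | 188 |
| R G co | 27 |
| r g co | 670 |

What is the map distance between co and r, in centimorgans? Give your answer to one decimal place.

17.1 centimorgans

The two most frequent reciprocal classes, r g co and R G CO, are the parental types, so the F1 was r g co / R G CO.
The two rarest classes, r g CO and R G co, are the double crossovers. Comparing them with the parentals, only the co allele has switched, so co is the middle locus and the order is g – co – r.
Crossovers in the co–r interval produce the single-crossover classes R g co and r G CO (136 + 128 = 264) plus the double crossovers (53).
RF(co–r) = (264 + 53) / 1852 = 317/1852 = 0.1712 → 17.1 centimorgans.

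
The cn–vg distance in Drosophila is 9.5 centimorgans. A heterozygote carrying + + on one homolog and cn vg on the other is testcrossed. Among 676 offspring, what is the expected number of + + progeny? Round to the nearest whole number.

306

A map distance of 9.5 centimorgans corresponds to a recombination frequency of 0.095.
The F1 is + + / cn vg, so + + is a parental gamete class with expected frequency (1 − r)/2 = 0.905/2 = 0.4525.
Expected number = 0.4525 × 676 = 305.89 ≈ 306.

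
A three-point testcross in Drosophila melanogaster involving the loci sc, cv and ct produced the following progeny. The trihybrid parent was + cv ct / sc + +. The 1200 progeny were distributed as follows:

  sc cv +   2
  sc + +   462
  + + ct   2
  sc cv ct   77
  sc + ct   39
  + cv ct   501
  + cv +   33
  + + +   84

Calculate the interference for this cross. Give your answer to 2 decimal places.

The two rarest classes, + + ct and sc cv +, are the double crossovers. Comparing them with the parentals, only the cv allele has switched, so cv is the middle locus and the order is ct – cv – sc.
ct–cv: (72 + 4)/1200 = 0.0633; cv–sc: (161 + 4)/1200 = 0.1375.
Expected DCO frequency = 0.0633 × 0.1375 ≈ 0.00870; observed = 4/1200 ≈ 0.00333.
Coefficient of coincidence = 0.00333/0.00870 ≈ 0.38; interference = 1 − 0.38 = 0.62.

0.62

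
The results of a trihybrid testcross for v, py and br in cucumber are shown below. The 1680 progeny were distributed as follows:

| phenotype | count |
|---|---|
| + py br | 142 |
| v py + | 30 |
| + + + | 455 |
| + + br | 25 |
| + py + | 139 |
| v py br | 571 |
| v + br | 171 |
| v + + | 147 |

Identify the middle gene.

The two most frequent reciprocal classes, + + + and v py br, are the parental types, so the F1 was + + + / v py br.
The two rarest classes, + + br and v py +, are the double crossovers. Comparing them with the parentals, only the br allele has switched, so br is the middle locus and the order is v – br – py.

br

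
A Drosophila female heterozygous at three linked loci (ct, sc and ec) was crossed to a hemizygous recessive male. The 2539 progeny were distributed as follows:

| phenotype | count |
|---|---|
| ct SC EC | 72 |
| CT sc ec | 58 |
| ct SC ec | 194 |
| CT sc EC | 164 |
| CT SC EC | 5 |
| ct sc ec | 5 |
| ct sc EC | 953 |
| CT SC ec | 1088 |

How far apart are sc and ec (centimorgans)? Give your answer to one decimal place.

The two most frequent reciprocal classes, ct sc EC and CT SC ec, are the parental types, so the F1 was ct sc EC / CT SC ec.
The two rarest classes, ct sc ec and CT SC EC, are the double crossovers. Comparing them with the parentals, only the ec allele has switched, so ec is the middle locus and the order is ct – ec – sc.
Crossovers in the ec–sc interval produce the single-crossover classes ct SC EC and CT sc ec (72 + 58 = 130) plus the double crossovers (10).
RF(ec–sc) = (130 + 10) / 2539 = 140/2539 = 0.0551 → 5.5 centimorgans.

5.5 centimorgans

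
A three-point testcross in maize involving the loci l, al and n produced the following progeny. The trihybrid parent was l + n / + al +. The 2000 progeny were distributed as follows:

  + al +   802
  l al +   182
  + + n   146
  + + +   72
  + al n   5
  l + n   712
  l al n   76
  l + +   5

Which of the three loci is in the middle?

n

The two rarest classes, l + + and + al n, are the double crossovers. Comparing them with the parentals, only the n allele has switched, so n is the middle locus and the order is al – n – l.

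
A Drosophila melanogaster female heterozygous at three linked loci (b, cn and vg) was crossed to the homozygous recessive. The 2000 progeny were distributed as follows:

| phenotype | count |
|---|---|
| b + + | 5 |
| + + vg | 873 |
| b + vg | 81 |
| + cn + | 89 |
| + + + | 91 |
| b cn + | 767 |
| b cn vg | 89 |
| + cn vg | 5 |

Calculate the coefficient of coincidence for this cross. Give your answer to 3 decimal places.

0.585

The two most frequent reciprocal classes, + + vg and b cn +, are the parental types, so the F1 was + + vg / b cn +.
The two rarest classes, + cn vg and b + +, are the double crossovers. Comparing them with the parentals, only the cn allele has switched, so cn is the middle locus and the order is b – cn – vg.
b–cn: (170 + 10)/2000 = 0.0900; cn–vg: (180 + 10)/2000 = 0.0950.
Expected DCO frequency = 0.0900 × 0.0950 ≈ 0.00855; observed = 10/2000 ≈ 0.00500.
Coefficient of coincidence = 0.00500/0.00855 ≈ 0.585.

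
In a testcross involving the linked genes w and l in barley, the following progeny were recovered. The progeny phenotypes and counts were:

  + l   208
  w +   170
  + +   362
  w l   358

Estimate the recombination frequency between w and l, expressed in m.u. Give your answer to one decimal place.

The two most frequent classes, + + (362) and w l (358), are the parental types, so the F1 was + + / w l.
The recombinant classes are + l and w +: 208 + 170 = 378.
Recombination frequency = 378/1098 = 0.3443 ≈ 34.4%, i.e. 34.4 m.u.

34.4 m.u.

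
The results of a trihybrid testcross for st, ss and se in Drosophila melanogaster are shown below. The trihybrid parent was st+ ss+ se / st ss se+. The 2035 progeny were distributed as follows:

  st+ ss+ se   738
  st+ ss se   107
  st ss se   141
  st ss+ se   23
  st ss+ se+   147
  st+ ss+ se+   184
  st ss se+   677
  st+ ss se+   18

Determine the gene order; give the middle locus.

The two rarest classes, st ss+ se and st+ ss se+, are the double crossovers. Comparing them with the parentals, only the st allele has switched, so st is the middle locus and the order is ss – st – se.

st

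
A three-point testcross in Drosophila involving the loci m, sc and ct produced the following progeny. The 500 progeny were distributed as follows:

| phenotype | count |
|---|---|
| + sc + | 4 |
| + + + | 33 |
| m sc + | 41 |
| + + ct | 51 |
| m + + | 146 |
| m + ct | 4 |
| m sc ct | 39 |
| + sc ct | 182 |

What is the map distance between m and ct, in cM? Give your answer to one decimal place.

16.0 cM

The two most frequent reciprocal classes, + sc ct and m + +, are the parental types, so the F1 was + sc ct / m + +.
The two rarest classes, + sc + and m + ct, are the double crossovers. Comparing them with the parentals, only the ct allele has switched, so ct is the middle locus and the order is sc – ct – m.
Crossovers in the ct–m interval produce the single-crossover classes m sc ct and + + + (39 + 33 = 72) plus the double crossovers (8).
RF(ct–m) = (72 + 8) / 500 = 80/500 = 0.1600 → 16.0 cM.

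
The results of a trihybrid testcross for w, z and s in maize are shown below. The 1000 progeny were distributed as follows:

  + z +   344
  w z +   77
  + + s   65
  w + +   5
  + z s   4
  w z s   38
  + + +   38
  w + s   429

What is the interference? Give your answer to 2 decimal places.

0.30

The two most frequent reciprocal classes, w + s and + z +, are the parental types, so the F1 was w + s / + z +.
The two rarest classes, w + + and + z s, are the double crossovers. Comparing them with the parentals, only the s allele has switched, so s is the middle locus and the order is w – s – z.
w–s: (142 + 9)/1000 = 0.1510; s–z: (76 + 9)/1000 = 0.0850.
Expected DCO frequency = 0.1510 × 0.0850 ≈ 0.01284; observed = 9/1000 ≈ 0.00900.
Coefficient of coincidence = 0.00900/0.01284 ≈ 0.70; interference = 1 − 0.70 = 0.30.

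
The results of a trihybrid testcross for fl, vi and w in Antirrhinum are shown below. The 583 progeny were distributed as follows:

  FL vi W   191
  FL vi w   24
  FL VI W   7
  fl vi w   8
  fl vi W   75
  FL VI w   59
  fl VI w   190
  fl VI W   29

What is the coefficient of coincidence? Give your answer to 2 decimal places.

The two most frequent reciprocal classes, fl VI w and FL vi W, are the parental types, so the F1 was fl VI w / FL vi W.
The two rarest classes, fl vi w and FL VI W, are the double crossovers. Comparing them with the parentals, only the vi allele has switched, so vi is the middle locus and the order is w – vi – fl.
w–vi: (53 + 15)/583 = 0.1166; vi–fl: (134 + 15)/583 = 0.2556.
Expected DCO frequency = 0.1166 × 0.2556 ≈ 0.02980; observed = 15/583 ≈ 0.02573.
Coefficient of coincidence = 0.02573/0.02980 ≈ 0.86.

0.86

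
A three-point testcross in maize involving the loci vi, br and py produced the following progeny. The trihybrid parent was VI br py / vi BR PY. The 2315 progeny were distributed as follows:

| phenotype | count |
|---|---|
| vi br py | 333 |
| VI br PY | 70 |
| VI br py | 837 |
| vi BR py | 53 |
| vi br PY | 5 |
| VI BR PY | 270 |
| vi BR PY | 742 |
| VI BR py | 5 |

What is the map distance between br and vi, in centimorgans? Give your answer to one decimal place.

The two rarest classes, VI BR py and vi br PY, are the double crossovers. Comparing them with the parentals, only the br allele has switched, so br is the middle locus and the order is vi – br – py.
Crossovers in the vi–br interval produce the single-crossover classes vi br py and VI BR PY (333 + 270 = 603) plus the double crossovers (10).
RF(vi–br) = (603 + 10) / 2315 = 613/2315 = 0.2648 → 26.5 centimorgans.

26.5 centimorgans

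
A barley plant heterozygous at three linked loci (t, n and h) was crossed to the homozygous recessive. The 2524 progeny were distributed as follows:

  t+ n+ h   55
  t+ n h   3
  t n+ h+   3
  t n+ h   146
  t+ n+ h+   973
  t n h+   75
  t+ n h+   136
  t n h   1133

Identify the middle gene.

The two most frequent reciprocal classes, t n h and t+ n+ h+, are the parental types, so the F1 was t n h / t+ n+ h+.
The two rarest classes, t+ n h and t n+ h+, are the double crossovers. Comparing them with the parentals, only the t allele has switched, so t is the middle locus and the order is n – t – h.

t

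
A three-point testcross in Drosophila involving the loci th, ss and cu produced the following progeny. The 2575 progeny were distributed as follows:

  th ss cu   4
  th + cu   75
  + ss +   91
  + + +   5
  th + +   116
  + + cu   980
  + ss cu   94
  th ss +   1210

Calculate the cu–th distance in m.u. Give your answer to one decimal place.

6.8 m.u.

The two most frequent reciprocal classes, th ss + and + + cu, are the parental types, so the F1 was th ss + / + + cu.
The two rarest classes, th ss cu and + + +, are the double crossovers. Comparing them with the parentals, only the cu allele has switched, so cu is the middle locus and the order is th – cu – ss.
Crossovers in the th–cu interval produce the single-crossover classes + ss + and th + cu (91 + 75 = 166) plus the double crossovers (9).
RF(th–cu) = (166 + 9) / 2575 = 175/2575 = 0.0680 → 6.8 m.u.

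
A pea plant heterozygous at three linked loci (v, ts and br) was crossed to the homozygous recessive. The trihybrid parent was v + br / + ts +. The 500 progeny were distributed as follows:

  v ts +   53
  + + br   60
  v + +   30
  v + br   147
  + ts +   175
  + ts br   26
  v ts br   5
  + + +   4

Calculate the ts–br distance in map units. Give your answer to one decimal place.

The two rarest classes, v ts br and + + +, are the double crossovers. Comparing them with the parentals, only the ts allele has switched, so ts is the middle locus and the order is v – ts – br.
Crossovers in the ts–br interval produce the single-crossover classes v + + and + ts br (30 + 26 = 56) plus the double crossovers (9).
RF(ts–br) = (56 + 9) / 500 = 65/500 = 0.1300 → 13.0 map units.

13.0 map units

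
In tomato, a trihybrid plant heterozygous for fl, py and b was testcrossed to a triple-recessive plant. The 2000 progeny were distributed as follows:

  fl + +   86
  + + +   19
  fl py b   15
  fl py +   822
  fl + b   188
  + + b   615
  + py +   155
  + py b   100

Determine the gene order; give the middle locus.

b

The two most frequent reciprocal classes, fl py + and + + b, are the parental types, so the F1 was fl py + / + + b.
The two rarest classes, fl py b and + + +, are the double crossovers. Comparing them with the parentals, only the b allele has switched, so b is the middle locus and the order is py – b – fl.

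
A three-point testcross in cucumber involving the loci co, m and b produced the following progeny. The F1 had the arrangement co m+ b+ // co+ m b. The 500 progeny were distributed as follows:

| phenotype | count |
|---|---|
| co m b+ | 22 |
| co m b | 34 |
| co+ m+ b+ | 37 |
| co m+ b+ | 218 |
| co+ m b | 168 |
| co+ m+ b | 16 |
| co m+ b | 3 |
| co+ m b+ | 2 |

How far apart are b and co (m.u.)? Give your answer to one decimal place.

15.2 m.u.

The two rarest classes, co m+ b and co+ m b+, are the double crossovers. Comparing them with the parentals, only the b allele has switched, so b is the middle locus and the order is co – b – m.
Crossovers in the co–b interval produce the single-crossover classes co+ m+ b+ and co m b (37 + 34 = 71) plus the double crossovers (5).
RF(co–b) = (71 + 5) / 500 = 76/500 = 0.1520 → 15.2 m.u.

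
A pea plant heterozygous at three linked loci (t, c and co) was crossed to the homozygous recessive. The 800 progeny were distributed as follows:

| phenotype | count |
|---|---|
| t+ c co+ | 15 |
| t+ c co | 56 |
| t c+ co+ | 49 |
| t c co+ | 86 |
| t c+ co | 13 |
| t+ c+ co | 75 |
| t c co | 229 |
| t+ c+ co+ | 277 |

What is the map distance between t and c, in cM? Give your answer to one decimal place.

The two most frequent reciprocal classes, t+ c+ co+ and t c co, are the parental types, so the F1 was t+ c+ co+ / t c co.
The two rarest classes, t+ c co+ and t c+ co, are the double crossovers. Comparing them with the parentals, only the c allele has switched, so c is the middle locus and the order is co – c – t.
Crossovers in the c–t interval produce the single-crossover classes t c+ co+ and t+ c co (49 + 56 = 105) plus the double crossovers (28).
RF(c–t) = (105 + 28) / 800 = 133/800 = 0.1663 → 16.6 cM.

16.6 cM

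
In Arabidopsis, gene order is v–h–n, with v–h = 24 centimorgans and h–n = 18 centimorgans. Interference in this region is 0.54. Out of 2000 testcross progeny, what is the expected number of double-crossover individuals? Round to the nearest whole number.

Map distances give recombination frequencies of 0.240 and 0.180 for the two intervals.
With interference 0.54 (so coincidence = 0.46), expected double-crossover frequency = 0.240 × 0.180 × 0.46 = 0.01987.
Expected number = 0.01987 × 2000 = 39.74 ≈ 40.

40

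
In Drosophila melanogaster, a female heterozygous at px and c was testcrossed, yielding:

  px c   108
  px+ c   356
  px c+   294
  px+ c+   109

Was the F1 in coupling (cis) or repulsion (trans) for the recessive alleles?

The two most frequent classes are px+ c (356) and px c+ (294); these are the parental (non-recombinant) types.
So the F1 carried px+ c on one chromosome and px c+ on the other — the recessive alleles are on opposite chromosomes (trans / repulsion).

trans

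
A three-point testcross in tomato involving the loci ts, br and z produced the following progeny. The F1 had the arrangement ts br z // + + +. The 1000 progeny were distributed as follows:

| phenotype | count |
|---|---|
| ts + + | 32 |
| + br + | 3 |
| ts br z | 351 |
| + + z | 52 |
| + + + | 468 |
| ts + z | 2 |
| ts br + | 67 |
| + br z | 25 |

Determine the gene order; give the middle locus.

The two rarest classes, ts + z and + br +, are the double crossovers. Comparing them with the parentals, only the br allele has switched, so br is the middle locus and the order is ts – br – z.

br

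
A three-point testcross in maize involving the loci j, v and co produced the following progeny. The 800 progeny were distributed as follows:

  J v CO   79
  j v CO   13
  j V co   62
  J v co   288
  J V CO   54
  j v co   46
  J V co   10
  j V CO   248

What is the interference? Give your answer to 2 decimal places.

0.09

The two most frequent reciprocal classes, J v co and j V CO, are the parental types, so the F1 was J v co / j V CO.
The two rarest classes, J V co and j v CO, are the double crossovers. Comparing them with the parentals, only the v allele has switched, so v is the middle locus and the order is j – v – co.
j–v: (100 + 23)/800 = 0.1537; v–co: (141 + 23)/800 = 0.2050.
Expected DCO frequency = 0.1537 × 0.2050 ≈ 0.03151; observed = 23/800 ≈ 0.02875.
Coefficient of coincidence = 0.02875/0.03151 ≈ 0.91; interference = 1 − 0.91 = 0.09.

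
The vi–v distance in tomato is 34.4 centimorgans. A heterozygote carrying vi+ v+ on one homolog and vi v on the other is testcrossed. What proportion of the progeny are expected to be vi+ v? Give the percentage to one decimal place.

A map distance of 34.4 centimorgans corresponds to a recombination frequency of 0.344.
The F1 is vi+ v+ / vi v, so vi+ v is a recombinant gamete class with expected frequency r/2 = 0.344/2 = 0.1720.
That is 0.1720 = 17.2% of the progeny.

17.2%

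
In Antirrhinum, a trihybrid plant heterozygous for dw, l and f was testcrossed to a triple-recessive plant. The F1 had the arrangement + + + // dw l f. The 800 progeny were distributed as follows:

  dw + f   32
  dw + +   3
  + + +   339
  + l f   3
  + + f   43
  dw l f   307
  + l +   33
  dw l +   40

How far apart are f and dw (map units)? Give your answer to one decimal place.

The two rarest classes, dw + + and + l f, are the double crossovers. Comparing them with the parentals, only the dw allele has switched, so dw is the middle locus and the order is f – dw – l.
Crossovers in the f–dw interval produce the single-crossover classes + + f and dw l + (43 + 40 = 83) plus the double crossovers (6).
RF(f–dw) = (83 + 6) / 800 = 89/800 = 0.1113 → 11.1 map units.

11.1 map units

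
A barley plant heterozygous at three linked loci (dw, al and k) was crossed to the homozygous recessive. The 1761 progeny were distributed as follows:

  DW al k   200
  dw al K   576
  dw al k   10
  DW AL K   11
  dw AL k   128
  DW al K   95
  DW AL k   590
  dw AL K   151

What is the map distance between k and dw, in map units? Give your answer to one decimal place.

The two most frequent reciprocal classes, DW AL k and dw al K, are the parental types, so the F1 was DW AL k / dw al K.
The two rarest classes, DW AL K and dw al k, are the double crossovers. Comparing them with the parentals, only the k allele has switched, so k is the middle locus and the order is dw – k – al.
Crossovers in the dw–k interval produce the single-crossover classes dw AL k and DW al K (128 + 95 = 223) plus the double crossovers (21).
RF(dw–k) = (223 + 21) / 1761 = 244/1761 = 0.1386 → 13.9 map units.

13.9 map units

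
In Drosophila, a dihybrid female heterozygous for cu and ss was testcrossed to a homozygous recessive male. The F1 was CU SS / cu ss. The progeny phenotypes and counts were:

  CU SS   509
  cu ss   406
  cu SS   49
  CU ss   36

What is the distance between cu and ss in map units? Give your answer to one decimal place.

8.5 map units

The recombinant classes are CU ss and cu SS: 36 + 49 = 85.
Recombination frequency = 85/1000 = 0.0850 ≈ 8.5%, i.e. 8.5 map units.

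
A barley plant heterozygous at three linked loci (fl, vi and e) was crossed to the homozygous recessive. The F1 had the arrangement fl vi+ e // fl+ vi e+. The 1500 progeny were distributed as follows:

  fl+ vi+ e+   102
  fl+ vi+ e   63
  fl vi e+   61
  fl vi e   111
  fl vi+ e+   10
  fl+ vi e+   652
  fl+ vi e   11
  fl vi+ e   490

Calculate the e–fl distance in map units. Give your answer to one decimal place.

9.7 map units

The two rarest classes, fl vi+ e+ and fl+ vi e, are the double crossovers. Comparing them with the parentals, only the e allele has switched, so e is the middle locus and the order is fl – e – vi.
Crossovers in the fl–e interval produce the single-crossover classes fl+ vi+ e and fl vi e+ (63 + 61 = 124) plus the double crossovers (21).
RF(fl–e) = (124 + 21) / 1500 = 145/1500 = 0.0967 → 9.7 map units.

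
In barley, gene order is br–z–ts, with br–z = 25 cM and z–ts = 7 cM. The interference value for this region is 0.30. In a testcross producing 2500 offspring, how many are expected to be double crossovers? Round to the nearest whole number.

Map distances give recombination frequencies of 0.250 and 0.070 for the two intervals.
With interference 0.30 (so coincidence = 0.70), expected double-crossover frequency = 0.250 × 0.070 × 0.70 = 0.01225.
Expected number = 0.01225 × 2500 = 30.62 ≈ 31.

31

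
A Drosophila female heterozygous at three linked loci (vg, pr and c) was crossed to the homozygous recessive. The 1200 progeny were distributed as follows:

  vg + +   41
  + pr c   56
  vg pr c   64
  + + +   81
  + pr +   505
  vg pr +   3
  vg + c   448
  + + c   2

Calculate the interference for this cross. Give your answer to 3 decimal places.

The two most frequent reciprocal classes, vg + c and + pr +, are the parental types, so the F1 was vg + c / + pr +.
The two rarest classes, + + c and vg pr +, are the double crossovers. Comparing them with the parentals, only the vg allele has switched, so vg is the middle locus and the order is pr – vg – c.
pr–vg: (145 + 5)/1200 = 0.1250; vg–c: (97 + 5)/1200 = 0.0850.
Expected DCO frequency = 0.1250 × 0.0850 ≈ 0.01063; observed = 5/1200 ≈ 0.00417.
Coefficient of coincidence = 0.00417/0.01063 ≈ 0.392; interference = 1 − 0.392 = 0.608.

0.608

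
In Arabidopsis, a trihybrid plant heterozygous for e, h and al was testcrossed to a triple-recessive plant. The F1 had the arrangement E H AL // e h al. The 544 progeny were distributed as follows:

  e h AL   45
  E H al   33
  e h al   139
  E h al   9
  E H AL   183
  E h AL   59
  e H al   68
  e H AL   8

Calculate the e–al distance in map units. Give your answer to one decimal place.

The two rarest classes, e H AL and E h al, are the double crossovers. Comparing them with the parentals, only the e allele has switched, so e is the middle locus and the order is h – e – al.
Crossovers in the e–al interval produce the single-crossover classes E H al and e h AL (33 + 45 = 78) plus the double crossovers (17).
RF(e–al) = (78 + 17) / 544 = 95/544 = 0.1746 → 17.5 map units.

17.5 map units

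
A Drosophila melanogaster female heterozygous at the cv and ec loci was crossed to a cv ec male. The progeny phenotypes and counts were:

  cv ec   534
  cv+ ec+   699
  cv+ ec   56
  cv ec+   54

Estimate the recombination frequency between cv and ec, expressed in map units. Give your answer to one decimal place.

8.2 map units

The two most frequent classes, cv+ ec+ (699) and cv ec (534), are the parental types, so the F1 was cv+ ec+ / cv ec.
The recombinant classes are cv+ ec and cv ec+: 56 + 54 = 110.
Recombination frequency = 110/1343 = 0.0819 ≈ 8.2%, i.e. 8.2 map units.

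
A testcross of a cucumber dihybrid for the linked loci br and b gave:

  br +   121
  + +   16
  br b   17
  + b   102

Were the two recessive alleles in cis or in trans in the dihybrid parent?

The two most frequent classes are + b (102) and br + (121); these are the parental (non-recombinant) types.
So the F1 carried + b on one chromosome and br + on the other — the recessive alleles are on opposite chromosomes (trans / repulsion).

trans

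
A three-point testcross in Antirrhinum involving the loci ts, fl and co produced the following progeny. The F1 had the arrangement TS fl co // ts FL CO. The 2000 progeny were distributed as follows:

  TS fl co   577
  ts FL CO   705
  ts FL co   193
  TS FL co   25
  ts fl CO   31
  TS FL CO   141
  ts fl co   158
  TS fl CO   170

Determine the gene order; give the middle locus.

fl

The two rarest classes, TS FL co and ts fl CO, are the double crossovers. Comparing them with the parentals, only the fl allele has switched, so fl is the middle locus and the order is ts – fl – co.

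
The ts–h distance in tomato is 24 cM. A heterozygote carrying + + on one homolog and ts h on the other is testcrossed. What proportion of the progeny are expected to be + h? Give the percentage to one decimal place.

A map distance of 24 cM corresponds to a recombination frequency of 0.240.
The F1 is + + / ts h, so + h is a recombinant gamete class with expected frequency r/2 = 0.240/2 = 0.1200.
That is 0.1200 = 12.0% of the progeny.

12.0%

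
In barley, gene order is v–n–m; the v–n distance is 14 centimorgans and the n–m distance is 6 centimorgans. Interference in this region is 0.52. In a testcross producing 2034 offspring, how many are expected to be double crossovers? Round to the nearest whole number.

8

Map distances give recombination frequencies of 0.140 and 0.060 for the two intervals.
With interference 0.52 (so coincidence = 0.48), expected double-crossover frequency = 0.140 × 0.060 × 0.48 = 0.00403.
Expected number = 0.00403 × 2034 = 8.20 ≈ 8.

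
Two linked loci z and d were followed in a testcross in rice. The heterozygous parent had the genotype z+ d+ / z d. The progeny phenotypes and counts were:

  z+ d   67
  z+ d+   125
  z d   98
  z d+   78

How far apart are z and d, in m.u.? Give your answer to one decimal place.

The recombinant classes are z+ d and z d+: 67 + 78 = 145.
Recombination frequency = 145/368 = 0.3940 ≈ 39.4%, i.e. 39.4 m.u.

39.4 m.u.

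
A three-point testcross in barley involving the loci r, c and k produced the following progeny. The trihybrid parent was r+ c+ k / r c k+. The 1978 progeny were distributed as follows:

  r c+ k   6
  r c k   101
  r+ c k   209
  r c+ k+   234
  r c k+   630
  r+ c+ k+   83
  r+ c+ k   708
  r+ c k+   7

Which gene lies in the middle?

The two rarest classes, r c+ k and r+ c k+, are the double crossovers. Comparing them with the parentals, only the r allele has switched, so r is the middle locus and the order is k – r – c.

r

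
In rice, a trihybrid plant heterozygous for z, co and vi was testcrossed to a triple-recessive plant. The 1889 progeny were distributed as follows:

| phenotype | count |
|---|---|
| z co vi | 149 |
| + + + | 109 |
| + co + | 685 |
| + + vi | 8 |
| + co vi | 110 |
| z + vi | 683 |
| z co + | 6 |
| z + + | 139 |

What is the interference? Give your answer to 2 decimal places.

The two most frequent reciprocal classes, z + vi and + co +, are the parental types, so the F1 was z + vi / + co +.
The two rarest classes, + + vi and z co +, are the double crossovers. Comparing them with the parentals, only the z allele has switched, so z is the middle locus and the order is vi – z – co.
vi–z: (249 + 14)/1889 = 0.1392; z–co: (258 + 14)/1889 = 0.1440.
Expected DCO frequency = 0.1392 × 0.1440 ≈ 0.02004; observed = 14/1889 ≈ 0.00741.
Coefficient of coincidence = 0.00741/0.02004 ≈ 0.37; interference = 1 − 0.37 = 0.63.

0.63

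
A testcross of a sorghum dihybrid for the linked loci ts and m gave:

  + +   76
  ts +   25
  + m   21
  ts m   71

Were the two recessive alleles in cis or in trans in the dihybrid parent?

cis

The two most frequent classes are + + (76) and ts m (71); these are the parental (non-recombinant) types.
So the F1 carried + + on one chromosome and ts m on the other — the recessive alleles are on the same chromosome (cis / coupling).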